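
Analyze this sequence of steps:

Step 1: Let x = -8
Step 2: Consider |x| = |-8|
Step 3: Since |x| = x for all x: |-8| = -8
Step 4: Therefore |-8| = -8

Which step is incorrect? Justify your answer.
Step 3: Since |x| = x for all x: |-8| = -8

Step 3 incorrectly states that |x| = x for all x. The correct definition is |x| = x when x >= 0, and |x| = -x when x < 0. Since -8 < 0, we have |-8| = -(-8) = 8, not -8.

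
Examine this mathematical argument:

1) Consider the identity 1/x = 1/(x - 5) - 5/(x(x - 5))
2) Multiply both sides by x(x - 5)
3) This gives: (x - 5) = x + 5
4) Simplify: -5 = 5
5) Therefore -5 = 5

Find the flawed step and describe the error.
Step 3: This gives: (x - 5) = x + 5

Step 3 makes a sign error when clearing denominators. Multiplying -5/(x(x - 5)) by x(x - 5) gives -5, not +5. The correct result is (x - 5) = x - 5, which is trivially true, not (x - 5) = x + 5. (Step 1 is a valid identity: 1/(x - 5) - 5/(x(x - 5)) = (x - 5)/(x(x - 5)) = 1/x.)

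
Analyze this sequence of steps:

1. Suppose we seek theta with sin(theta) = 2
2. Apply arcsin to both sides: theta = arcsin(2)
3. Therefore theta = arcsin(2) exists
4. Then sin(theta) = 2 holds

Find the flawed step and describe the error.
Step 2: Apply arcsin to both sides: theta = arcsin(2)

Step 2 applies arcsin to 2. However, arcsin(x) is only defined for x in [-1, 1] because sin(theta) can only produce values in that range. Since |2| > 1, arcsin(2) is undefined. There is no angle whose sine equals 2.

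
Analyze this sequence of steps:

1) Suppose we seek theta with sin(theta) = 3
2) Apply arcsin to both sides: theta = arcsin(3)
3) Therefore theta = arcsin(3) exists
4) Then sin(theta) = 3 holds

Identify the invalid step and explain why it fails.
Step 2: Apply arcsin to both sides: theta = arcsin(3)

Step 2 applies arcsin to 3. However, arcsin(x) is only defined for x in [-1, 1] because sin(theta) can only produce values in that range. Since |3| > 1, arcsin(3) is undefined. There is no angle whose sine equals 3.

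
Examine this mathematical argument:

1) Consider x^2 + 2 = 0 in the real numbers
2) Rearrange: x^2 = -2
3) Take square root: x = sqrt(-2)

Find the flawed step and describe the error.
Step 3: Take square root: x = sqrt(-2)

Step 3 takes the square root of -2, which is negative. In the real number system, the square root of a negative number is undefined. The equation x^2 + 2 = 0 has no real solutions. Square roots of negative numbers only exist in the complex numbers.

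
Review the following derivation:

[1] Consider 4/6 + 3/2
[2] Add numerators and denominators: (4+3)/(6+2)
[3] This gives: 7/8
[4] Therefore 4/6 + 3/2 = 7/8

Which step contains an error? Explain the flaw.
Step 2: Add numerators and denominators: (4+3)/(6+2)

Step 2 incorrectly adds fractions by separately adding numerators and denominators. This is wrong. The correct method requires a common denominator: 4/6 + 3/2 = (4×2 + 3×6)/(6×2) = 26/12 = 13/6. The method used gives 7/8, which is different.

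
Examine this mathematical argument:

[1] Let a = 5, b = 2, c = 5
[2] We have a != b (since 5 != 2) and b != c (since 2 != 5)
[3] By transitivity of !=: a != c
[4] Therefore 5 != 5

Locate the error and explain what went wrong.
Step 3: By transitivity of !=: a != c

Step 3 incorrectly applies transitivity to the '!=' relation. Transitivity states: if a R b and b R c, then a R c. However, '!=' is not transitive. Counterexample: 5 != 2 and 2 != 5, but 5 = 5 (both equal 5). Transitivity holds for relations like <, <=, =, but not for !=.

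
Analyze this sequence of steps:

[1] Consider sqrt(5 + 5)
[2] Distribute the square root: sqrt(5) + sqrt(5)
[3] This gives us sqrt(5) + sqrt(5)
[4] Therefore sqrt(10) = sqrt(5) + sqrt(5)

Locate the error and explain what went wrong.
Step 2: Distribute the square root: sqrt(5) + sqrt(5)

Step 2 incorrectly 'distributes' the square root over addition. The square root function does not distribute: sqrt(a + b) ≠ sqrt(a) + sqrt(b). In fact, sqrt(5 + 5) = sqrt(10) ≈ 3.1623, while sqrt(5) + sqrt(5) ≈ 4.4721.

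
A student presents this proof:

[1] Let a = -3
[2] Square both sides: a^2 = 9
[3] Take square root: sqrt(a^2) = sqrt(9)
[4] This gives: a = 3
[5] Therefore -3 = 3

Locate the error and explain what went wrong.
Step 4: This gives: a = 3

Step 4 incorrectly states that sqrt(a^2) = a. The correct identity is sqrt(a^2) = |a|. Since a = -3 < 0, we have sqrt(a^2) = |-3| = 3, not a = -3.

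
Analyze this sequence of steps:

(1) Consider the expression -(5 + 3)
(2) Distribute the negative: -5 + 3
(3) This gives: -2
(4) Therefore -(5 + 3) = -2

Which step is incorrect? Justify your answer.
Step 2: Distribute the negative: -5 + 3

Step 2 incorrectly distributes the negative sign. The correct distribution is -(5 + 3) = -5 - 3 = -8. The negative must be applied to both terms, not just the first. The error treats -(5 + 3) as -5 + 3, which equals -2 instead of -8.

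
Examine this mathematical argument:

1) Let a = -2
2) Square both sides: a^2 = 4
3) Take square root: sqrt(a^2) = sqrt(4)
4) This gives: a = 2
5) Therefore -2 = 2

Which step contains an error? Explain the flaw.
Step 4: This gives: a = 2

Step 4 incorrectly states that sqrt(a^2) = a. The correct identity is sqrt(a^2) = |a|. Since a = -2 < 0, we have sqrt(a^2) = |-2| = 2, not a = -2.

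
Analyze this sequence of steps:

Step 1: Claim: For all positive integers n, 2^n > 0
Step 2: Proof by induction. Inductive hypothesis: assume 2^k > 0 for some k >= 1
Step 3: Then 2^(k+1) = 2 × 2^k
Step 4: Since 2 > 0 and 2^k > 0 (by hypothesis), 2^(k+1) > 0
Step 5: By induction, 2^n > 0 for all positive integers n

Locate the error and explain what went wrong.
Step 5: By induction, 2^n > 0 for all positive integers n

Step 5 concludes the proof by induction, but no base case was ever established. A valid induction proof requires: (1) a base case proving 2^1 > 0, and (2) an inductive step showing IF 2^k > 0 THEN 2^(k+1) > 0. Steps 2-4 correctly establish the inductive step, but without the base case the conclusion in step 5 does not follow.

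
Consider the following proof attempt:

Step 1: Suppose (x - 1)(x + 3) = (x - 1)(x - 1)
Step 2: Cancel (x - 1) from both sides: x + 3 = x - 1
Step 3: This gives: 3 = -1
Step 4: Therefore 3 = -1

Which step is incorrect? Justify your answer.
Step 2: Cancel (x - 1) from both sides: x + 3 = x - 1

Step 2 cancels (x - 1) from both sides. This is only valid if (x - 1) ≠ 0, i.e., x ≠ 1. When x = 1, both sides equal zero regardless of the other factors. The correct approach requires considering x = 1 as a separate case.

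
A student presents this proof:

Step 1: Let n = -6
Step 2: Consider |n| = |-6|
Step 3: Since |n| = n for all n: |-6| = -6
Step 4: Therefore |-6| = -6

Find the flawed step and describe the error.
Step 3: Since |n| = n for all n: |-6| = -6

Step 3 incorrectly states that |n| = n for all n. The correct definition is |n| = n when n >= 0, and |n| = -n when n < 0. Since -6 < 0, we have |-6| = -(-6) = 6, not -6.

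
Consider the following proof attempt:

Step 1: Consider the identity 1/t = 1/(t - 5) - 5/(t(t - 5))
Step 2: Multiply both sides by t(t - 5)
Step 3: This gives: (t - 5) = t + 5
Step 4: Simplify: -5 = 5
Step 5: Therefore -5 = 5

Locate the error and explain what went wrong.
Step 3: This gives: (t - 5) = t + 5

Step 3 makes a sign error when clearing denominators. Multiplying -5/(t(t - 5)) by t(t - 5) gives -5, not +5. The correct result is (t - 5) = t - 5, which is trivially true, not (t - 5) = t + 5. (Step 1 is a valid identity: 1/(t - 5) - 5/(t(t - 5)) = (t - 5)/(t(t - 5)) = 1/t.)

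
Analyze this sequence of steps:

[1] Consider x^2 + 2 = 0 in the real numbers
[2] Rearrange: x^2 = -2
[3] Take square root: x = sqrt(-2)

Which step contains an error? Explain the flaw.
Step 3: Take square root: x = sqrt(-2)

Step 3 takes the square root of -2, which is negative. In the real number system, the square root of a negative number is undefined. The equation x^2 + 2 = 0 has no real solutions. Square roots of negative numbers only exist in the complex numbers.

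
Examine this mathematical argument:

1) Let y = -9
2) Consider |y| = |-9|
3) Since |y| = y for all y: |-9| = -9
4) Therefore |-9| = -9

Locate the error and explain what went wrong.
Step 3: Since |y| = y for all y: |-9| = -9

Step 3 incorrectly states that |y| = y for all y. The correct definition is |y| = y when y >= 0, and |y| = -y when y < 0. Since -9 < 0, we have |-9| = -(-9) = 9, not -9.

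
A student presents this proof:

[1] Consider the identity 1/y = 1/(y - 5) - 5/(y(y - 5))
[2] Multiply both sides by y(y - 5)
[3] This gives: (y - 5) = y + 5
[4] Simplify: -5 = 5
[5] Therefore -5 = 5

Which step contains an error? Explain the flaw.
Step 3: This gives: (y - 5) = y + 5

Step 3 makes a sign error when clearing denominators. Multiplying -5/(y(y - 5)) by y(y - 5) gives -5, not +5. The correct result is (y - 5) = y - 5, which is trivially true, not (y - 5) = y + 5. (Step 1 is a valid identity: 1/(y - 5) - 5/(y(y - 5)) = (y - 5)/(y(y - 5)) = 1/y.)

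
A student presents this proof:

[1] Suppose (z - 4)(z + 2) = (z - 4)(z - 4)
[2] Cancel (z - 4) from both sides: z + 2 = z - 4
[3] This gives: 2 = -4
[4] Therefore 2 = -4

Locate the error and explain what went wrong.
Step 2: Cancel (z - 4) from both sides: z + 2 = z - 4

Step 2 cancels (z - 4) from both sides. This is only valid if (z - 4) ≠ 0, i.e., z ≠ 4. When z = 4, both sides equal zero regardless of the other factors. The correct approach requires considering z = 4 as a separate case.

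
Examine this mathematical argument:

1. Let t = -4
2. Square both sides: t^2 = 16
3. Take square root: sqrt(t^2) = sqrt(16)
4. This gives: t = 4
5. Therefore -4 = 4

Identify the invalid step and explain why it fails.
Step 4: This gives: t = 4

Step 4 incorrectly states that sqrt(t^2) = t. The correct identity is sqrt(t^2) = |t|. Since t = -4 < 0, we have sqrt(t^2) = |-4| = 4, not t = -4.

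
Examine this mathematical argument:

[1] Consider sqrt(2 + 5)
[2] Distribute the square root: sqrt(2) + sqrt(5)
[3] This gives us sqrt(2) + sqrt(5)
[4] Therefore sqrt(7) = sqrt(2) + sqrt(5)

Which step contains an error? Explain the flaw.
Step 2: Distribute the square root: sqrt(2) + sqrt(5)

Step 2 incorrectly 'distributes' the square root over addition. The square root function does not distribute: sqrt(a + b) ≠ sqrt(a) + sqrt(b). In fact, sqrt(2 + 5) = sqrt(7) ≈ 2.6458, while sqrt(2) + sqrt(5) ≈ 3.6503.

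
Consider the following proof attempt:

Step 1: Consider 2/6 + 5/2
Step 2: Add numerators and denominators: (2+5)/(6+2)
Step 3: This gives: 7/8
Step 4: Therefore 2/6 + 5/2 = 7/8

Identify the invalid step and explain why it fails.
Step 2: Add numerators and denominators: (2+5)/(6+2)

Step 2 incorrectly adds fractions by separately adding numerators and denominators. This is wrong. The correct method requires a common denominator: 2/6 + 5/2 = (2×2 + 5×6)/(6×2) = 34/12 = 17/6. The method used gives 7/8, which is different.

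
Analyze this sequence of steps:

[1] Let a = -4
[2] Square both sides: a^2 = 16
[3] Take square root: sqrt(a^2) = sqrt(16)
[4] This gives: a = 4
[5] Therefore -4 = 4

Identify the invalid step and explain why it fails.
Step 4: This gives: a = 4

Step 4 incorrectly states that sqrt(a^2) = a. The correct identity is sqrt(a^2) = |a|. Since a = -4 < 0, we have sqrt(a^2) = |-4| = 4, not a = -4.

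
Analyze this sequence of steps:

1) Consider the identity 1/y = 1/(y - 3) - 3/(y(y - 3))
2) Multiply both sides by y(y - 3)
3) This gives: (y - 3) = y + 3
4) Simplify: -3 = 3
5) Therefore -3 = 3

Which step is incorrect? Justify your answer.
Step 3: This gives: (y - 3) = y + 3

Step 3 makes a sign error when clearing denominators. Multiplying -3/(y(y - 3)) by y(y - 3) gives -3, not +3. The correct result is (y - 3) = y - 3, which is trivially true, not (y - 3) = y + 3. (Step 1 is a valid identity: 1/(y - 3) - 3/(y(y - 3)) = (y - 3)/(y(y - 3)) = 1/y.)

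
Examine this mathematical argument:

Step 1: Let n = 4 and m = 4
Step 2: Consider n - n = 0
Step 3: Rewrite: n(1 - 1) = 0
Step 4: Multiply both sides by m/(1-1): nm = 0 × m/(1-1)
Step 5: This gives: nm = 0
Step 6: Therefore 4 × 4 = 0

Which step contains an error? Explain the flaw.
Step 4: Multiply both sides by m/(1-1): nm = 0 × m/(1-1)

Step 4 multiplies both sides by m/(1-1). However, 1-1 = 0, so this is multiplication by m/0, which is undefined. We cannot multiply by an undefined expression.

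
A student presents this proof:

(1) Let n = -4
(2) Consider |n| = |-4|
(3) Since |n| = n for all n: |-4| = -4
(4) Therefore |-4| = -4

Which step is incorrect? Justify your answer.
Step 3: Since |n| = n for all n: |-4| = -4

Step 3 incorrectly states that |n| = n for all n. The correct definition is |n| = n when n >= 0, and |n| = -n when n < 0. Since -4 < 0, we have |-4| = -(-4) = 4, not -4.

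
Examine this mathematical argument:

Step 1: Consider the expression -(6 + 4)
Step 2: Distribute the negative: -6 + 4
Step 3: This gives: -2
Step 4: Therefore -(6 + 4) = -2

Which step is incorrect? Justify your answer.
Step 2: Distribute the negative: -6 + 4

Step 2 incorrectly distributes the negative sign. The correct distribution is -(6 + 4) = -6 - 4 = -10. The negative must be applied to both terms, not just the first. The error treats -(6 + 4) as -6 + 4, which equals -2 instead of -10.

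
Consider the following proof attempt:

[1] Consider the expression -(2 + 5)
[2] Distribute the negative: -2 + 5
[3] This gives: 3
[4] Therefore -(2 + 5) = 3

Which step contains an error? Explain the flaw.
Step 2: Distribute the negative: -2 + 5

Step 2 incorrectly distributes the negative sign. The correct distribution is -(2 + 5) = -2 - 5 = -7. The negative must be applied to both terms, not just the first. The error treats -(2 + 5) as -2 + 5, which equals 3 instead of -7.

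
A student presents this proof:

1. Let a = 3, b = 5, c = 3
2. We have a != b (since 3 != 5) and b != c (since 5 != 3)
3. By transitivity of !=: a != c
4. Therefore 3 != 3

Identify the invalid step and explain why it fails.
Step 3: By transitivity of !=: a != c

Step 3 incorrectly applies transitivity to the '!=' relation. Transitivity states: if a R b and b R c, then a R c. However, '!=' is not transitive. Counterexample: 3 != 5 and 5 != 3, but 3 = 3 (both equal 3). Transitivity holds for relations like <, <=, =, but not for !=.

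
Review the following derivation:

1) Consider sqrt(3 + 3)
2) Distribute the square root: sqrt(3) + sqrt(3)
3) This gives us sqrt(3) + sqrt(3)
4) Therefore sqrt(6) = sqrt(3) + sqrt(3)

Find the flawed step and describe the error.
Step 2: Distribute the square root: sqrt(3) + sqrt(3)

Step 2 incorrectly 'distributes' the square root over addition. The square root function does not distribute: sqrt(a + b) ≠ sqrt(a) + sqrt(b). In fact, sqrt(3 + 3) = sqrt(6) ≈ 2.4495, while sqrt(3) + sqrt(3) ≈ 3.4641.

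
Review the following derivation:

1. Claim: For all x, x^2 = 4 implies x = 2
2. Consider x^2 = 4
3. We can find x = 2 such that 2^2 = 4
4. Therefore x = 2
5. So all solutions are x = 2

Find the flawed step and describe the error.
Step 4: Therefore x = 2

Step 4 incorrectly concludes that x = 2 is the only solution. The proof shows that x = 2 is A solution (existence), but does not show it is the ONLY solution (uniqueness). In fact, x = -2 is also a solution since (-2)^2 = 4. Finding one solution doesn't prove there are no others.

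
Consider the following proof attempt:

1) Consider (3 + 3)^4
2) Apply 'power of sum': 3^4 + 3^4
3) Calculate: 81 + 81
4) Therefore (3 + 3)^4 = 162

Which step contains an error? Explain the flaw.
Step 2: Apply 'power of sum': 3^4 + 3^4

Step 2 incorrectly applies a non-existent rule '(a+b)^n = a^n + b^n'. This is false in general. The correct expansion uses the binomial theorem. The actual value is (3 + 3)^4 = 6^4 = 1296, not 162.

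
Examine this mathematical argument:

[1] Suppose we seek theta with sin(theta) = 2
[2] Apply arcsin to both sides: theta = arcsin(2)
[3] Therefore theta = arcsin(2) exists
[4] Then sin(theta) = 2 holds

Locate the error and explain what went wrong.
Step 2: Apply arcsin to both sides: theta = arcsin(2)

Step 2 applies arcsin to 2. However, arcsin(x) is only defined for x in [-1, 1] because sin(theta) can only produce values in that range. Since |2| > 1, arcsin(2) is undefined. There is no angle whose sine equals 2.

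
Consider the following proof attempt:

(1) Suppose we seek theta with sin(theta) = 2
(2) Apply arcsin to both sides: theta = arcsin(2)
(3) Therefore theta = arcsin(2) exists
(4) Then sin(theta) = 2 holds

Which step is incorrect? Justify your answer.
Step 2: Apply arcsin to both sides: theta = arcsin(2)

Step 2 applies arcsin to 2. However, arcsin(x) is only defined for x in [-1, 1] because sin(theta) can only produce values in that range. Since |2| > 1, arcsin(2) is undefined. There is no angle whose sine equals 2.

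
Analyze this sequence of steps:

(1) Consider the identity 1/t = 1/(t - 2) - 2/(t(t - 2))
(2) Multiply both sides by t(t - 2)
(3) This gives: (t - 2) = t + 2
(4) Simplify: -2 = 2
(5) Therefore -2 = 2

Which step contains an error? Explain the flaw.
Step 3: This gives: (t - 2) = t + 2

Step 3 makes a sign error when clearing denominators. Multiplying -2/(t(t - 2)) by t(t - 2) gives -2, not +2. The correct result is (t - 2) = t - 2, which is trivially true, not (t - 2) = t + 2. (Step 1 is a valid identity: 1/(t - 2) - 2/(t(t - 2)) = (t - 2)/(t(t - 2)) = 1/t.)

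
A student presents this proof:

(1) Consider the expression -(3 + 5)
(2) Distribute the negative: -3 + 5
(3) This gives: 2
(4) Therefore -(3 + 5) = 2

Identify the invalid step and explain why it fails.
Step 2: Distribute the negative: -3 + 5

Step 2 incorrectly distributes the negative sign. The correct distribution is -(3 + 5) = -3 - 5 = -8. The negative must be applied to both terms, not just the first. The error treats -(3 + 5) as -3 + 5, which equals 2 instead of -8.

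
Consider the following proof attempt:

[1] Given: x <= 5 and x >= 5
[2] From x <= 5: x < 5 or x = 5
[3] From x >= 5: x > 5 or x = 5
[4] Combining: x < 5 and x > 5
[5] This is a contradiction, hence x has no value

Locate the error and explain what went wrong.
Step 4: Combining: x < 5 and x > 5

Step 4 incorrectly combines the conditions. From x <= 5 and x >= 5, the intersection is x = 5. The error treats the 'or' cases as 'and' requirements. The correct conclusion is that x = 5 is the unique solution, not that no solution exists.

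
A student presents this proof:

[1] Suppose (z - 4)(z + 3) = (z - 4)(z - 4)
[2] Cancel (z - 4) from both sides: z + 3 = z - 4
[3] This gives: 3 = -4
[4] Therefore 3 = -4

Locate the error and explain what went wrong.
Step 2: Cancel (z - 4) from both sides: z + 3 = z - 4

Step 2 cancels (z - 4) from both sides. This is only valid if (z - 4) ≠ 0, i.e., z ≠ 4. When z = 4, both sides equal zero regardless of the other factors. The correct approach requires considering z = 4 as a separate case.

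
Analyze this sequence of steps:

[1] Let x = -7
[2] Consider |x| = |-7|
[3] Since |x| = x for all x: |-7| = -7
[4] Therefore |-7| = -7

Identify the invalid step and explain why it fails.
Step 3: Since |x| = x for all x: |-7| = -7

Step 3 incorrectly states that |x| = x for all x. The correct definition is |x| = x when x >= 0, and |x| = -x when x < 0. Since -7 < 0, we have |-7| = -(-7) = 7, not -7.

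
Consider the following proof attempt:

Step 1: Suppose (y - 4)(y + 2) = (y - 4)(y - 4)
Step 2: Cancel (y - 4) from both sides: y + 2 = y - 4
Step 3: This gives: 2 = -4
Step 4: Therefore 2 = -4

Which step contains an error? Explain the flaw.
Step 2: Cancel (y - 4) from both sides: y + 2 = y - 4

Step 2 cancels (y - 4) from both sides. This is only valid if (y - 4) ≠ 0, i.e., y ≠ 4. When y = 4, both sides equal zero regardless of the other factors. The correct approach requires considering y = 4 as a separate case.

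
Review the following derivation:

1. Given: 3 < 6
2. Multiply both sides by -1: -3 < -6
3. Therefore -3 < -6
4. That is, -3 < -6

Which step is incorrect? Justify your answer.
Step 2: Multiply both sides by -1: -3 < -6

Step 2 multiplies both sides by -1 but fails to reverse the inequality sign. When multiplying (or dividing) an inequality by a negative number, the direction must be reversed. Since 3 < 6, we should get -3 > -6, i.e., -3 > -6.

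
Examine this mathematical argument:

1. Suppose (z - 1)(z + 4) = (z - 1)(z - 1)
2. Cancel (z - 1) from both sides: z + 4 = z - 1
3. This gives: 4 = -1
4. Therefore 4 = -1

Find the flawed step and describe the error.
Step 2: Cancel (z - 1) from both sides: z + 4 = z - 1

Step 2 cancels (z - 1) from both sides. This is only valid if (z - 1) ≠ 0, i.e., z ≠ 1. When z = 1, both sides equal zero regardless of the other factors. The correct approach requires considering z = 1 as a separate case.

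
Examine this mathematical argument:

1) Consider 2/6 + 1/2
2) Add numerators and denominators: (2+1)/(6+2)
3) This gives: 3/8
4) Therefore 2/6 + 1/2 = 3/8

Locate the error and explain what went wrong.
Step 2: Add numerators and denominators: (2+1)/(6+2)

Step 2 incorrectly adds fractions by separately adding numerators and denominators. This is wrong. The correct method requires a common denominator: 2/6 + 1/2 = (2×2 + 1×6)/(6×2) = 10/12 = 5/6. The method used gives 3/8, which is different.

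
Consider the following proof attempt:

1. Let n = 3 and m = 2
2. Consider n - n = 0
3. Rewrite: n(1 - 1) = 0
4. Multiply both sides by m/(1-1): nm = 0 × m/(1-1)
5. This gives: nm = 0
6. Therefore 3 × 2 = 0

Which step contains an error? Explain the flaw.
Step 4: Multiply both sides by m/(1-1): nm = 0 × m/(1-1)

Step 4 multiplies both sides by m/(1-1). However, 1-1 = 0, so this is multiplication by m/0, which is undefined. We cannot multiply by an undefined expression.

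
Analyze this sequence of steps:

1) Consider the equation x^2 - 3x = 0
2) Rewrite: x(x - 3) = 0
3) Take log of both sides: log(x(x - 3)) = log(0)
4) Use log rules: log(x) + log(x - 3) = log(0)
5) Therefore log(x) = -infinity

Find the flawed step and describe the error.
Step 3: Take log of both sides: log(x(x - 3)) = log(0)

Step 3 takes the logarithm of both sides, resulting in log(0) on the right side. The logarithm is only defined for positive numbers; log(0) is undefined (approaches negative infinity). This operation is invalid.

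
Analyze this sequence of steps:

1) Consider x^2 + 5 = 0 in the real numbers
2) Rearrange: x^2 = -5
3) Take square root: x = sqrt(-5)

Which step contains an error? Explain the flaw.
Step 3: Take square root: x = sqrt(-5)

Step 3 takes the square root of -5, which is negative. In the real number system, the square root of a negative number is undefined. The equation x^2 + 5 = 0 has no real solutions. Square roots of negative numbers only exist in the complex numbers.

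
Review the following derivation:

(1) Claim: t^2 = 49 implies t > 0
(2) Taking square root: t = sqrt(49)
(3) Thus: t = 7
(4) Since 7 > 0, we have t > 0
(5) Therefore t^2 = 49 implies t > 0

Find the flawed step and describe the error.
Step 2: Taking square root: t = sqrt(49)

Step 2 takes the square root and assumes the positive root only. The equation t^2 = 49 actually has two solutions: t = 7 and t = -7. The proof silently assumes t > 0 without justification, then uses this assumption to conclude t > 0, which is circular. The counterexample t = -7 shows the claim is false.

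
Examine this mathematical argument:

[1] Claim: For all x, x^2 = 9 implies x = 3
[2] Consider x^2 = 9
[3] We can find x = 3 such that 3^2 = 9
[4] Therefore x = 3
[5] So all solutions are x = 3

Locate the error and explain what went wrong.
Step 4: Therefore x = 3

Step 4 incorrectly concludes that x = 3 is the only solution. The proof shows that x = 3 is A solution (existence), but does not show it is the ONLY solution (uniqueness). In fact, x = -3 is also a solution since (-3)^2 = 9. Finding one solution doesn't prove there are no others.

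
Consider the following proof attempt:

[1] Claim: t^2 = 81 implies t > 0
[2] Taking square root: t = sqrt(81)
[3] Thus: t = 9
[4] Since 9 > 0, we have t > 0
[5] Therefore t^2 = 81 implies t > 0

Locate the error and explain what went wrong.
Step 2: Taking square root: t = sqrt(81)

Step 2 takes the square root and assumes the positive root only. The equation t^2 = 81 actually has two solutions: t = 9 and t = -9. The proof silently assumes t > 0 without justification, then uses this assumption to conclude t > 0, which is circular. The counterexample t = -9 shows the claim is false.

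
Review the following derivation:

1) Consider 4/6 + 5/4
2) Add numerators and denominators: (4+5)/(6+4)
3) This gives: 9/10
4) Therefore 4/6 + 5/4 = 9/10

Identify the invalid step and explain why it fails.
Step 2: Add numerators and denominators: (4+5)/(6+4)

Step 2 incorrectly adds fractions by separately adding numerators and denominators. This is wrong. The correct method requires a common denominator: 4/6 + 5/4 = (4×4 + 5×6)/(6×4) = 46/24 = 23/12. The method used gives 9/10, which is different.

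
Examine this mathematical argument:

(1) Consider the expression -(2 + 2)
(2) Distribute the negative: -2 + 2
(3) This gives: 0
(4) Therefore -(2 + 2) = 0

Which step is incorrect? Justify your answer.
Step 2: Distribute the negative: -2 + 2

Step 2 incorrectly distributes the negative sign. The correct distribution is -(2 + 2) = -2 - 2 = -4. The negative must be applied to both terms, not just the first. The error treats -(2 + 2) as -2 + 2, which equals 0 instead of -4.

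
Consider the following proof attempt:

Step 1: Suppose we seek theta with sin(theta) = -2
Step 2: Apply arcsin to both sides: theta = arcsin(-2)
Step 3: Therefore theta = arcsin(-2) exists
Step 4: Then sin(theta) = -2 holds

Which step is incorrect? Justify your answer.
Step 2: Apply arcsin to both sides: theta = arcsin(-2)

Step 2 applies arcsin to -2. However, arcsin(x) is only defined for x in [-1, 1] because sin(theta) can only produce values in that range. Since |-2| > 1, arcsin(-2) is undefined. There is no angle whose sine equals -2.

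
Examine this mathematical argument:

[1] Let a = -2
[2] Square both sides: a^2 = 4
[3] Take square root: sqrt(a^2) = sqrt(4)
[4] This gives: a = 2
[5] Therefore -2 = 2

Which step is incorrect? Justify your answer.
Step 4: This gives: a = 2

Step 4 incorrectly states that sqrt(a^2) = a. The correct identity is sqrt(a^2) = |a|. Since a = -2 < 0, we have sqrt(a^2) = |-2| = 2, not a = -2.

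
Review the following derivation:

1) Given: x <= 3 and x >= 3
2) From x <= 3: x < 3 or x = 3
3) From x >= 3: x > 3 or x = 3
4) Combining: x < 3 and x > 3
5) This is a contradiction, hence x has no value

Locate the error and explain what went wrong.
Step 4: Combining: x < 3 and x > 3

Step 4 incorrectly combines the conditions. From x <= 3 and x >= 3, the intersection is x = 3. The error treats the 'or' cases as 'and' requirements. The correct conclusion is that x = 3 is the unique solution, not that no solution exists.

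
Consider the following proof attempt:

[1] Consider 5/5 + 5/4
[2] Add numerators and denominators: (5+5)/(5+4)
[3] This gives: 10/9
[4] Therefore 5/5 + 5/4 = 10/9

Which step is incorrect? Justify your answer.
Step 2: Add numerators and denominators: (5+5)/(5+4)

Step 2 incorrectly adds fractions by separately adding numerators and denominators. This is wrong. The correct method requires a common denominator: 5/5 + 5/4 = (5×4 + 5×5)/(5×4) = 45/20 = 9/4. The method used gives 10/9, which is different.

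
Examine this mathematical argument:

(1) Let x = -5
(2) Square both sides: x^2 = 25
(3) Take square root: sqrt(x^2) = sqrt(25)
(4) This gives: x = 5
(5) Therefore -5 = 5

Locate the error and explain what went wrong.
Step 4: This gives: x = 5

Step 4 incorrectly states that sqrt(x^2) = x. The correct identity is sqrt(x^2) = |x|. Since x = -5 < 0, we have sqrt(x^2) = |-5| = 5, not x = -5.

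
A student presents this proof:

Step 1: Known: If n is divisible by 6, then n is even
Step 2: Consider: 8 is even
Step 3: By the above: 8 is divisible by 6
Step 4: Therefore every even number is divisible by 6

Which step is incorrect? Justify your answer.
Step 3: By the above: 8 is divisible by 6

Step 3 commits the fallacy of affirming the consequent. The known fact 'divisible by 6 → even' does NOT imply 'even → divisible by 6'. That would be the converse, which is false. For example, 8 is even but 8 ÷ 6 = 1.33, which is not an integer.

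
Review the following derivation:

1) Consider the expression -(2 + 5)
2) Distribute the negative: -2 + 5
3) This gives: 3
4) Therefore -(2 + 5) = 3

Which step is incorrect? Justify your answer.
Step 2: Distribute the negative: -2 + 5

Step 2 incorrectly distributes the negative sign. The correct distribution is -(2 + 5) = -2 - 5 = -7. The negative must be applied to both terms, not just the first. The error treats -(2 + 5) as -2 + 5, which equals 3 instead of -7.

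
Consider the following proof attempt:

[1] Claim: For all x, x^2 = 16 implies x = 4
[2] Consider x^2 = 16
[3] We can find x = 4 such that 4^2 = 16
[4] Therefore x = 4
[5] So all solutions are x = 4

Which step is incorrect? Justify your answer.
Step 4: Therefore x = 4

Step 4 incorrectly concludes that x = 4 is the only solution. The proof shows that x = 4 is A solution (existence), but does not show it is the ONLY solution (uniqueness). In fact, x = -4 is also a solution since (-4)^2 = 16. Finding one solution doesn't prove there are no others.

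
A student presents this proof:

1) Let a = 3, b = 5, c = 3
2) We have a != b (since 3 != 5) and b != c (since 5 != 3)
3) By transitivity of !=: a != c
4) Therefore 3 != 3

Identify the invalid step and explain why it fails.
Step 3: By transitivity of !=: a != c

Step 3 incorrectly applies transitivity to the '!=' relation. Transitivity states: if a R b and b R c, then a R c. However, '!=' is not transitive. Counterexample: 3 != 5 and 5 != 3, but 3 = 3 (both equal 3). Transitivity holds for relations like <, <=, =, but not for !=.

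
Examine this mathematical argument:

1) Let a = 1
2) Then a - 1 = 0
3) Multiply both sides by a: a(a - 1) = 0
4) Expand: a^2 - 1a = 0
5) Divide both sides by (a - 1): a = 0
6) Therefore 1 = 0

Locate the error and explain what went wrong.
Step 5: Divide both sides by (a - 1): a = 0

Step 5 divides both sides by (a - 1). However, since a = 1, we have (a - 1) = 0. Division by zero is undefined, making this step invalid.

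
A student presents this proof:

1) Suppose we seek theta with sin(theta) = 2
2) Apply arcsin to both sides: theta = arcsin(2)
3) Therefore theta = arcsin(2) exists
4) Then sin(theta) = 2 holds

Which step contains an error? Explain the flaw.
Step 2: Apply arcsin to both sides: theta = arcsin(2)

Step 2 applies arcsin to 2. However, arcsin(x) is only defined for x in [-1, 1] because sin(theta) can only produce values in that range. Since |2| > 1, arcsin(2) is undefined. There is no angle whose sine equals 2.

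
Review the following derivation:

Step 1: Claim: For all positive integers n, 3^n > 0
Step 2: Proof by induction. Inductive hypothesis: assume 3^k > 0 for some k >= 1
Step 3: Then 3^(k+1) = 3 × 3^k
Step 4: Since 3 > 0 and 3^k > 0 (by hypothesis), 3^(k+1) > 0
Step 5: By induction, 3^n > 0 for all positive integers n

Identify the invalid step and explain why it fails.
Step 5: By induction, 3^n > 0 for all positive integers n

Step 5 concludes the proof by induction, but no base case was ever established. A valid induction proof requires: (1) a base case proving 3^1 > 0, and (2) an inductive step showing IF 3^k > 0 THEN 3^(k+1) > 0. Steps 2-4 correctly establish the inductive step, but without the base case the conclusion in step 5 does not follow.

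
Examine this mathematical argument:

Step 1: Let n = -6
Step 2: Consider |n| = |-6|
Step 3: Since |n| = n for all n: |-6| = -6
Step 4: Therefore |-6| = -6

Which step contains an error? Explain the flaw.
Step 3: Since |n| = n for all n: |-6| = -6

Step 3 incorrectly states that |n| = n for all n. The correct definition is |n| = n when n >= 0, and |n| = -n when n < 0. Since -6 < 0, we have |-6| = -(-6) = 6, not -6.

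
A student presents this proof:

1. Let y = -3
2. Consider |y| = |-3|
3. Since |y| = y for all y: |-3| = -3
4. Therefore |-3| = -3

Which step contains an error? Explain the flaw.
Step 3: Since |y| = y for all y: |-3| = -3

Step 3 incorrectly states that |y| = y for all y. The correct definition is |y| = y when y >= 0, and |y| = -y when y < 0. Since -3 < 0, we have |-3| = -(-3) = 3, not -3.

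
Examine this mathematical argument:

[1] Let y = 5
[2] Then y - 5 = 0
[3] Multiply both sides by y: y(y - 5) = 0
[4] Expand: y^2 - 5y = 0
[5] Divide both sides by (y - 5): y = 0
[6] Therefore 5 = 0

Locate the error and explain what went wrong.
Step 5: Divide both sides by (y - 5): y = 0

Step 5 divides both sides by (y - 5). However, since y = 5, we have (y - 5) = 0. Division by zero is undefined, making this step invalid.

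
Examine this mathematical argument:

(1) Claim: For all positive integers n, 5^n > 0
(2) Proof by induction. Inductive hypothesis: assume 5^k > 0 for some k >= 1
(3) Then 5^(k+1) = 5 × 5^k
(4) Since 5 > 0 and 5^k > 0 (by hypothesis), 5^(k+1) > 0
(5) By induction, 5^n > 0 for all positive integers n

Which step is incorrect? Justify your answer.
Step 5: By induction, 5^n > 0 for all positive integers n

Step 5 concludes the proof by induction, but no base case was ever established. A valid induction proof requires: (1) a base case proving 5^1 > 0, and (2) an inductive step showing IF 5^k > 0 THEN 5^(k+1) > 0. Steps 2-4 correctly establish the inductive step, but without the base case the conclusion in step 5 does not follow.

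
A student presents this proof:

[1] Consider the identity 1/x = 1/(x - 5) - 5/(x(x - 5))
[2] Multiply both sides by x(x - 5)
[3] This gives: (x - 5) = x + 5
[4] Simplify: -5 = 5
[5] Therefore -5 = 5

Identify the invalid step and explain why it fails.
Step 3: This gives: (x - 5) = x + 5

Step 3 makes a sign error when clearing denominators. Multiplying -5/(x(x - 5)) by x(x - 5) gives -5, not +5. The correct result is (x - 5) = x - 5, which is trivially true, not (x - 5) = x + 5. (Step 1 is a valid identity: 1/(x - 5) - 5/(x(x - 5)) = (x - 5)/(x(x - 5)) = 1/x.)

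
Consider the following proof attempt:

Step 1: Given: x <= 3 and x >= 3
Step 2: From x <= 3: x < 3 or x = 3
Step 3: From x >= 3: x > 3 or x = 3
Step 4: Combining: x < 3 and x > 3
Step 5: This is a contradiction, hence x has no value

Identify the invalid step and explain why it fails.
Step 4: Combining: x < 3 and x > 3

Step 4 incorrectly combines the conditions. From x <= 3 and x >= 3, the intersection is x = 3. The error treats the 'or' cases as 'and' requirements. The correct conclusion is that x = 3 is the unique solution, not that no solution exists.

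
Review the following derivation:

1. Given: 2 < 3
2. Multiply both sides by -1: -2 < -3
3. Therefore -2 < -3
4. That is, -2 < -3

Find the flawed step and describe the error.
Step 2: Multiply both sides by -1: -2 < -3

Step 2 multiplies both sides by -1 but fails to reverse the inequality sign. When multiplying (or dividing) an inequality by a negative number, the direction must be reversed. Since 2 < 3, we should get -2 > -3, i.e., -2 > -3.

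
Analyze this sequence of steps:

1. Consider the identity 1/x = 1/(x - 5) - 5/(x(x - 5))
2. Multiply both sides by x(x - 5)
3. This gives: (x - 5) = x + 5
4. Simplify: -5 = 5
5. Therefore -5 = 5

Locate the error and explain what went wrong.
Step 3: This gives: (x - 5) = x + 5

Step 3 makes a sign error when clearing denominators. Multiplying -5/(x(x - 5)) by x(x - 5) gives -5, not +5. The correct result is (x - 5) = x - 5, which is trivially true, not (x - 5) = x + 5. (Step 1 is a valid identity: 1/(x - 5) - 5/(x(x - 5)) = (x - 5)/(x(x - 5)) = 1/x.)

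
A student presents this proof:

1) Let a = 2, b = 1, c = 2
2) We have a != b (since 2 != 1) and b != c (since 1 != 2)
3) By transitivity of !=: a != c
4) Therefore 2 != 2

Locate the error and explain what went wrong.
Step 3: By transitivity of !=: a != c

Step 3 incorrectly applies transitivity to the '!=' relation. Transitivity states: if a R b and b R c, then a R c. However, '!=' is not transitive. Counterexample: 2 != 1 and 1 != 2, but 2 = 2 (both equal 2). Transitivity holds for relations like <, <=, =, but not for !=.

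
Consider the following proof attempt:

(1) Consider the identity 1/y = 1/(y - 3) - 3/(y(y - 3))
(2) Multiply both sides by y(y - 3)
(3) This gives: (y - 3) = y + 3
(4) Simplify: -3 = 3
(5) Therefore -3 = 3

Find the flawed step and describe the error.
Step 3: This gives: (y - 3) = y + 3

Step 3 makes a sign error when clearing denominators. Multiplying -3/(y(y - 3)) by y(y - 3) gives -3, not +3. The correct result is (y - 3) = y - 3, which is trivially true, not (y - 3) = y + 3. (Step 1 is a valid identity: 1/(y - 3) - 3/(y(y - 3)) = (y - 3)/(y(y - 3)) = 1/y.)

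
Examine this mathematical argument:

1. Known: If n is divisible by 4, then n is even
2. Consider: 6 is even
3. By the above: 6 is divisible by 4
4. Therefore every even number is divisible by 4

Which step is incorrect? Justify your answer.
Step 3: By the above: 6 is divisible by 4

Step 3 commits the fallacy of affirming the consequent. The known fact 'divisible by 4 → even' does NOT imply 'even → divisible by 4'. That would be the converse, which is false. For example, 6 is even but 6 ÷ 4 = 1.50, which is not an integer.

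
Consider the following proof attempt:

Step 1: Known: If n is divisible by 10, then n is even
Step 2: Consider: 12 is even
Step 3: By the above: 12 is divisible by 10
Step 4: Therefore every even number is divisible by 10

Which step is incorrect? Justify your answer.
Step 3: By the above: 12 is divisible by 10

Step 3 commits the fallacy of affirming the consequent. The known fact 'divisible by 10 → even' does NOT imply 'even → divisible by 10'. That would be the converse, which is false. For example, 12 is even but 12 ÷ 10 = 1.20, which is not an integer.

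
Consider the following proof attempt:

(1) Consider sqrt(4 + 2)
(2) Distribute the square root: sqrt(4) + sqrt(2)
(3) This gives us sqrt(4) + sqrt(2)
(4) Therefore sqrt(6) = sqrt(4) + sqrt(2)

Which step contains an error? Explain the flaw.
Step 2: Distribute the square root: sqrt(4) + sqrt(2)

Step 2 incorrectly 'distributes' the square root over addition. The square root function does not distribute: sqrt(a + b) ≠ sqrt(a) + sqrt(b). In fact, sqrt(4 + 2) = sqrt(6) ≈ 2.4495, while sqrt(4) + sqrt(2) ≈ 3.4142.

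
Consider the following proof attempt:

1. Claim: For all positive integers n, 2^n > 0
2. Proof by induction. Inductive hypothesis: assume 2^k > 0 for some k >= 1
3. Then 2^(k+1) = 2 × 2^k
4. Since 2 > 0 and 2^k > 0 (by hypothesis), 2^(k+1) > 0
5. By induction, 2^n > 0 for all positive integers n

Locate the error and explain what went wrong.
Step 5: By induction, 2^n > 0 for all positive integers n

Step 5 concludes the proof by induction, but no base case was ever established. A valid induction proof requires: (1) a base case proving 2^1 > 0, and (2) an inductive step showing IF 2^k > 0 THEN 2^(k+1) > 0. Steps 2-4 correctly establish the inductive step, but without the base case the conclusion in step 5 does not follow.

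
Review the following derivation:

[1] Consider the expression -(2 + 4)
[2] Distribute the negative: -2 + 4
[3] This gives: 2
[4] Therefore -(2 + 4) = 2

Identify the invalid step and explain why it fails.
Step 2: Distribute the negative: -2 + 4

Step 2 incorrectly distributes the negative sign. The correct distribution is -(2 + 4) = -2 - 4 = -6. The negative must be applied to both terms, not just the first. The error treats -(2 + 4) as -2 + 4, which equals 2 instead of -6.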